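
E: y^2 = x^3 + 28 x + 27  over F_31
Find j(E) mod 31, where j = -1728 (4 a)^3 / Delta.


Delta = -16(4 a^3 + 27 b^2) mod 31 = 24
-1728 * (4 a)^3 = -1728 * (4*28)^3 mod 31 = 2
j = 2 * 24^(-1) mod 31 = 13

j = 13 (mod 31)


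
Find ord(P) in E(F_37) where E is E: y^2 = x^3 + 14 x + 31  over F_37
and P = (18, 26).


Compute successive multiples of P until we hit O:
  1P = (18, 26)
  2P = (8, 27)
  3P = (21, 15)
  4P = (32, 13)
  5P = (36, 33)
  6P = (31, 8)
  7P = (14, 14)
  8P = (14, 23)
  ... (continuing to 15P)
  15P = O

ord(P) = 15


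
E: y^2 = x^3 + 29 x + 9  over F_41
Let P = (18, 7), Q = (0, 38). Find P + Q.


P != Q, so use the chord formula.
s = (y2 - y1) / (x2 - x1) = (31) / (23) mod 41 = 37
x3 = s^2 - x1 - x2 mod 41 = 37^2 - 18 - 0 = 39
y3 = s (x1 - x3) - y1 mod 41 = 37 * (18 - 39) - 7 = 36

P + Q = (39, 36)


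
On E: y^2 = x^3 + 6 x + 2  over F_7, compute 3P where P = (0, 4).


k = 3 = 11_2 (binary, LSB first: 11)
Double-and-add from P = (0, 4):
  bit 0 = 1: acc = O + (0, 4) = (0, 4)
  bit 1 = 1: acc = (0, 4) + (1, 4) = (6, 3)

3P = (6, 3)


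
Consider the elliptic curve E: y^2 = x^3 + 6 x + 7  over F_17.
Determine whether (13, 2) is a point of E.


Check whether y^2 = x^3 + 6 x + 7 (mod 17) for (x, y) = (13, 2).
LHS: y^2 = 2^2 mod 17 = 4
RHS: x^3 + 6 x + 7 = 13^3 + 6*13 + 7 mod 17 = 4
LHS = RHS

Yes, on the curve


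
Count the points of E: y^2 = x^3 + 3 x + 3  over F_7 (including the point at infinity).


For each x in F_7, count y with y^2 = x^3 + 3 x + 3 mod 7:
  x = 1: RHS = 0, y in [0]  -> 1 point(s)
  x = 3: RHS = 4, y in [2, 5]  -> 2 point(s)
  x = 4: RHS = 2, y in [3, 4]  -> 2 point(s)
Affine points: 5. Add the point at infinity: total = 6.

#E(F_7) = 6


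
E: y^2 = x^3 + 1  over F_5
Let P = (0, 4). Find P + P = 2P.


Doubling: s = (3 x1^2 + a) / (2 y1)
s = (3*0^2 + 0) / (2*4) mod 5 = 0
x3 = s^2 - 2 x1 mod 5 = 0^2 - 2*0 = 0
y3 = s (x1 - x3) - y1 mod 5 = 0 * (0 - 0) - 4 = 1

2P = (0, 1)


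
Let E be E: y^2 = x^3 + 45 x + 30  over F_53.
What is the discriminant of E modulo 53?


4 a^3 + 27 b^2 = 4*45^3 + 27*30^2 = 364500 + 24300 = 388800
Delta = -16 * (388800) = -6220800
Delta mod 53 = 22

Delta = 22 (mod 53)


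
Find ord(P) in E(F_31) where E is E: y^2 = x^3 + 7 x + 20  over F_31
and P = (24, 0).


Compute successive multiples of P until we hit O:
  1P = (24, 0)
  2P = O

ord(P) = 2


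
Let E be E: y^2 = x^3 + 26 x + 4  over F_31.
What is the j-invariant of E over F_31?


Delta = -16(4 a^3 + 27 b^2) mod 31 = 3
-1728 * (4 a)^3 = -1728 * (4*26)^3 mod 31 = 15
j = 15 * 3^(-1) mod 31 = 5

j = 5 (mod 31)


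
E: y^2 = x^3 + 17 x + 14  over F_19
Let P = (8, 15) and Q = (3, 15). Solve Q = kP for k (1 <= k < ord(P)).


Enumerate multiples of P until we hit Q = (3, 15):
  1P = (8, 15)
  2P = (3, 4)
  3P = (6, 16)
  4P = (10, 5)
  5P = (7, 18)
  6P = (13, 0)
  7P = (7, 1)
  8P = (10, 14)
  9P = (6, 3)
  10P = (3, 15)
Match found at i = 10.

k = 10


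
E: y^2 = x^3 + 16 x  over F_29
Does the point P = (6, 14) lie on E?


Check whether y^2 = x^3 + 16 x + 0 (mod 29) for (x, y) = (6, 14).
LHS: y^2 = 14^2 mod 29 = 22
RHS: x^3 + 16 x + 0 = 6^3 + 16*6 + 0 mod 29 = 22
LHS = RHS

Yes, on the curve


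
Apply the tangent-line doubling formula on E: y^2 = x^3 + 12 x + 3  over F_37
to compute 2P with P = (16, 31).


Doubling: s = (3 x1^2 + a) / (2 y1)
s = (3*16^2 + 12) / (2*31) mod 37 = 9
x3 = s^2 - 2 x1 mod 37 = 9^2 - 2*16 = 12
y3 = s (x1 - x3) - y1 mod 37 = 9 * (16 - 12) - 31 = 5

2P = (12, 5)


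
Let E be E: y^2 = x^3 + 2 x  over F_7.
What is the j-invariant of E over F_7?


Delta = -16(4 a^3 + 27 b^2) mod 7 = 6
-1728 * (4 a)^3 = -1728 * (4*2)^3 mod 7 = 1
j = 1 * 6^(-1) mod 7 = 6

j = 6 (mod 7)


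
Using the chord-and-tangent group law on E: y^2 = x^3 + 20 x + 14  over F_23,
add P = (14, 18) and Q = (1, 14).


P != Q, so use the chord formula.
s = (y2 - y1) / (x2 - x1) = (19) / (10) mod 23 = 18
x3 = s^2 - x1 - x2 mod 23 = 18^2 - 14 - 1 = 10
y3 = s (x1 - x3) - y1 mod 23 = 18 * (14 - 10) - 18 = 8

P + Q = (10, 8)


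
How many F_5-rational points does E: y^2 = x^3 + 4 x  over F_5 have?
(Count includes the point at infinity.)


For each x in F_5, count y with y^2 = x^3 + 4 x + 0 mod 5:
  x = 0: RHS = 0, y in [0]  -> 1 point(s)
  x = 1: RHS = 0, y in [0]  -> 1 point(s)
  x = 2: RHS = 1, y in [1, 4]  -> 2 point(s)
  x = 3: RHS = 4, y in [2, 3]  -> 2 point(s)
  x = 4: RHS = 0, y in [0]  -> 1 point(s)
Affine points: 7. Add the point at infinity: total = 8.

#E(F_5) = 8


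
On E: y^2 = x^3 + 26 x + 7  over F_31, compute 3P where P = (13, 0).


k = 3 = 11_2 (binary, LSB first: 11)
Double-and-add from P = (13, 0):
  bit 0 = 1: acc = O + (13, 0) = (13, 0)
  bit 1 = 1: acc = (13, 0) + O = (13, 0)

3P = (13, 0)


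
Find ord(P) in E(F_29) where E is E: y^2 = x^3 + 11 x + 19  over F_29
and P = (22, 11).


Compute successive multiples of P until we hit O:
  1P = (22, 11)
  2P = (21, 12)
  3P = (16, 12)
  4P = (16, 17)
  5P = (21, 17)
  6P = (22, 18)
  7P = O

ord(P) = 7


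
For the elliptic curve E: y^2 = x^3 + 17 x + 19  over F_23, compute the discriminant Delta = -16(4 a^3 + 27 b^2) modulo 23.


4 a^3 + 27 b^2 = 4*17^3 + 27*19^2 = 19652 + 9747 = 29399
Delta = -16 * (29399) = -470384
Delta mod 23 = 12

Delta = 12 (mod 23)


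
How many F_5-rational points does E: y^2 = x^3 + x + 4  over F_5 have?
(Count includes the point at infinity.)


For each x in F_5, count y with y^2 = x^3 + 1 x + 4 mod 5:
  x = 0: RHS = 4, y in [2, 3]  -> 2 point(s)
  x = 1: RHS = 1, y in [1, 4]  -> 2 point(s)
  x = 2: RHS = 4, y in [2, 3]  -> 2 point(s)
  x = 3: RHS = 4, y in [2, 3]  -> 2 point(s)
Affine points: 8. Add the point at infinity: total = 9.

#E(F_5) = 9


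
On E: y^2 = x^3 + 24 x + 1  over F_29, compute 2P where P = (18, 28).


Doubling: s = (3 x1^2 + a) / (2 y1)
s = (3*18^2 + 24) / (2*28) mod 29 = 24
x3 = s^2 - 2 x1 mod 29 = 24^2 - 2*18 = 18
y3 = s (x1 - x3) - y1 mod 29 = 24 * (18 - 18) - 28 = 1

2P = (18, 1)


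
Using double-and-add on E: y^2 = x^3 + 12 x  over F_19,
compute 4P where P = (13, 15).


k = 4 = 100_2 (binary, LSB first: 001)
Double-and-add from P = (13, 15):
  bit 0 = 0: acc unchanged = O
  bit 1 = 0: acc unchanged = O
  bit 2 = 1: acc = O + (17, 5) = (17, 5)

4P = (17, 5)


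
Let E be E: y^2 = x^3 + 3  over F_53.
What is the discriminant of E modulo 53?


4 a^3 + 27 b^2 = 4*0^3 + 27*3^2 = 0 + 243 = 243
Delta = -16 * (243) = -3888
Delta mod 53 = 34

Delta = 34 (mod 53)


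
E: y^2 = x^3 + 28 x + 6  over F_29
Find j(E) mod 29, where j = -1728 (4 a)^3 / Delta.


Delta = -16(4 a^3 + 27 b^2) mod 29 = 27
-1728 * (4 a)^3 = -1728 * (4*28)^3 mod 29 = 15
j = 15 * 27^(-1) mod 29 = 7

j = 7 (mod 29)


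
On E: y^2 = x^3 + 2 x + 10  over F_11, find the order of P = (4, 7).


Compute successive multiples of P until we hit O:
  1P = (4, 7)
  2P = (7, 9)
  3P = (9, 8)
  4P = (2, 0)
  5P = (9, 3)
  6P = (7, 2)
  7P = (4, 4)
  8P = O

ord(P) = 8


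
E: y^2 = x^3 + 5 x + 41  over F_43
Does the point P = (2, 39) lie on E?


Check whether y^2 = x^3 + 5 x + 41 (mod 43) for (x, y) = (2, 39).
LHS: y^2 = 39^2 mod 43 = 16
RHS: x^3 + 5 x + 41 = 2^3 + 5*2 + 41 mod 43 = 16
LHS = RHS

Yes, on the curve


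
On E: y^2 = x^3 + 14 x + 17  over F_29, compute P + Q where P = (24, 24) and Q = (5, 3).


P != Q, so use the chord formula.
s = (y2 - y1) / (x2 - x1) = (8) / (10) mod 29 = 24
x3 = s^2 - x1 - x2 mod 29 = 24^2 - 24 - 5 = 25
y3 = s (x1 - x3) - y1 mod 29 = 24 * (24 - 25) - 24 = 10

P + Q = (25, 10)


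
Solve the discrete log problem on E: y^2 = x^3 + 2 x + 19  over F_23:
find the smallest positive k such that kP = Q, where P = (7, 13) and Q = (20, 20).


Enumerate multiples of P until we hit Q = (20, 20):
  1P = (7, 13)
  2P = (2, 13)
  3P = (14, 10)
  4P = (5, 19)
  5P = (20, 3)
  6P = (20, 20)
Match found at i = 6.

k = 6


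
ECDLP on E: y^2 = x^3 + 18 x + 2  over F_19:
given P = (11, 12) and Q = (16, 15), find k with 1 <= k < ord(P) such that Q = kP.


Enumerate multiples of P until we hit Q = (16, 15):
  1P = (11, 12)
  2P = (13, 18)
  3P = (4, 9)
  4P = (10, 2)
  5P = (3, 11)
  6P = (16, 4)
  7P = (9, 0)
  8P = (16, 15)
Match found at i = 8.

k = 8


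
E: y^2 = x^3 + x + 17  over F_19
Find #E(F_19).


For each x in F_19, count y with y^2 = x^3 + 1 x + 17 mod 19:
  x = 0: RHS = 17, y in [6, 13]  -> 2 point(s)
  x = 1: RHS = 0, y in [0]  -> 1 point(s)
  x = 3: RHS = 9, y in [3, 16]  -> 2 point(s)
  x = 4: RHS = 9, y in [3, 16]  -> 2 point(s)
  x = 6: RHS = 11, y in [7, 12]  -> 2 point(s)
  x = 7: RHS = 6, y in [5, 14]  -> 2 point(s)
  x = 8: RHS = 5, y in [9, 10]  -> 2 point(s)
  x = 10: RHS = 1, y in [1, 18]  -> 2 point(s)
  x = 12: RHS = 9, y in [3, 16]  -> 2 point(s)
  x = 13: RHS = 4, y in [2, 17]  -> 2 point(s)
  x = 14: RHS = 1, y in [1, 18]  -> 2 point(s)
  x = 15: RHS = 6, y in [5, 14]  -> 2 point(s)
  x = 16: RHS = 6, y in [5, 14]  -> 2 point(s)
  x = 17: RHS = 7, y in [8, 11]  -> 2 point(s)
Affine points: 27. Add the point at infinity: total = 28.

#E(F_19) = 28


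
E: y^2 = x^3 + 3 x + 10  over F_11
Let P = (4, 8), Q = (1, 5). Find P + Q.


P != Q, so use the chord formula.
s = (y2 - y1) / (x2 - x1) = (8) / (8) mod 11 = 1
x3 = s^2 - x1 - x2 mod 11 = 1^2 - 4 - 1 = 7
y3 = s (x1 - x3) - y1 mod 11 = 1 * (4 - 7) - 8 = 0

P + Q = (7, 0)


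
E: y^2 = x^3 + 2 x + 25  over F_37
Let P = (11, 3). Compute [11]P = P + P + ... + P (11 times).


k = 11 = 1011_2 (binary, LSB first: 1101)
Double-and-add from P = (11, 3):
  bit 0 = 1: acc = O + (11, 3) = (11, 3)
  bit 1 = 1: acc = (11, 3) + (27, 35) = (3, 13)
  bit 2 = 0: acc unchanged = (3, 13)
  bit 3 = 1: acc = (3, 13) + (18, 11) = (5, 7)

11P = (5, 7)


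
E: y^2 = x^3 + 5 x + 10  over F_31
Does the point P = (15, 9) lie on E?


Check whether y^2 = x^3 + 5 x + 10 (mod 31) for (x, y) = (15, 9).
LHS: y^2 = 9^2 mod 31 = 19
RHS: x^3 + 5 x + 10 = 15^3 + 5*15 + 10 mod 31 = 19
LHS = RHS

Yes, on the curve


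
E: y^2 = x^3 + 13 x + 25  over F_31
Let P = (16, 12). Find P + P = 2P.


Doubling: s = (3 x1^2 + a) / (2 y1)
s = (3*16^2 + 13) / (2*12) mod 31 = 8
x3 = s^2 - 2 x1 mod 31 = 8^2 - 2*16 = 1
y3 = s (x1 - x3) - y1 mod 31 = 8 * (16 - 1) - 12 = 15

2P = (1, 15)


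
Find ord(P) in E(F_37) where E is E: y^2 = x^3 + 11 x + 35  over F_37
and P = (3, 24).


Compute successive multiples of P until we hit O:
  1P = (3, 24)
  2P = (20, 35)
  3P = (2, 18)
  4P = (31, 30)
  5P = (24, 27)
  6P = (7, 23)
  7P = (34, 30)
  8P = (1, 11)
  ... (continuing to 47P)
  47P = O

ord(P) = 47


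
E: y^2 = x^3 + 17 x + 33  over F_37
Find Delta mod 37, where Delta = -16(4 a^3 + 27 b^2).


4 a^3 + 27 b^2 = 4*17^3 + 27*33^2 = 19652 + 29403 = 49055
Delta = -16 * (49055) = -784880
Delta mod 37 = 1

Delta = 1 (mod 37)


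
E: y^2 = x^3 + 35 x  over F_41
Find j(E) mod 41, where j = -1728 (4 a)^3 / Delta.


Delta = -16(4 a^3 + 27 b^2) mod 41 = 7
-1728 * (4 a)^3 = -1728 * (4*35)^3 mod 41 = 1
j = 1 * 7^(-1) mod 41 = 6

j = 6 (mod 41)


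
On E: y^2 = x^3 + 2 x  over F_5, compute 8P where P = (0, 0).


k = 8 = 1000_2 (binary, LSB first: 0001)
Double-and-add from P = (0, 0):
  bit 0 = 0: acc unchanged = O
  bit 1 = 0: acc unchanged = O
  bit 2 = 0: acc unchanged = O
  bit 3 = 1: acc = O + O = O

8P = O


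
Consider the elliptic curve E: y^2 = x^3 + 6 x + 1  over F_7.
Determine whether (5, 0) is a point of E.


Check whether y^2 = x^3 + 6 x + 1 (mod 7) for (x, y) = (5, 0).
LHS: y^2 = 0^2 mod 7 = 0
RHS: x^3 + 6 x + 1 = 5^3 + 6*5 + 1 mod 7 = 2
LHS != RHS

No, not on the curve


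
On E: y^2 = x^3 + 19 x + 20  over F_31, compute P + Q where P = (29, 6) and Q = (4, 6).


P != Q, so use the chord formula.
s = (y2 - y1) / (x2 - x1) = (0) / (6) mod 31 = 0
x3 = s^2 - x1 - x2 mod 31 = 0^2 - 29 - 4 = 29
y3 = s (x1 - x3) - y1 mod 31 = 0 * (29 - 29) - 6 = 25

P + Q = (29, 25)


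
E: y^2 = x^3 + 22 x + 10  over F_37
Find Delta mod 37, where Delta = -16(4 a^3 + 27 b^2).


4 a^3 + 27 b^2 = 4*22^3 + 27*10^2 = 42592 + 2700 = 45292
Delta = -16 * (45292) = -724672
Delta mod 37 = 10

Delta = 10 (mod 37)


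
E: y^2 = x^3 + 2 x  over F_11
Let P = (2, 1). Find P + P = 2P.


Doubling: s = (3 x1^2 + a) / (2 y1)
s = (3*2^2 + 2) / (2*1) mod 11 = 7
x3 = s^2 - 2 x1 mod 11 = 7^2 - 2*2 = 1
y3 = s (x1 - x3) - y1 mod 11 = 7 * (2 - 1) - 1 = 6

2P = (1, 6)


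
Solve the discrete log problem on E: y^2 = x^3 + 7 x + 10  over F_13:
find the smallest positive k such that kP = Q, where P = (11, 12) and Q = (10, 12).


Enumerate multiples of P until we hit Q = (10, 12):
  1P = (11, 12)
  2P = (0, 7)
  3P = (5, 12)
  4P = (10, 1)
  5P = (9, 10)
  6P = (7, 5)
  7P = (7, 8)
  8P = (9, 3)
  9P = (10, 12)
Match found at i = 9.

k = 9


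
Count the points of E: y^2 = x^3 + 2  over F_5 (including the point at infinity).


For each x in F_5, count y with y^2 = x^3 + 0 x + 2 mod 5:
  x = 2: RHS = 0, y in [0]  -> 1 point(s)
  x = 3: RHS = 4, y in [2, 3]  -> 2 point(s)
  x = 4: RHS = 1, y in [1, 4]  -> 2 point(s)
Affine points: 5. Add the point at infinity: total = 6.

#E(F_5) = 6


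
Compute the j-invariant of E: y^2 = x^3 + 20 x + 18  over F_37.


Delta = -16(4 a^3 + 27 b^2) mod 37 = 9
-1728 * (4 a)^3 = -1728 * (4*20)^3 mod 37 = 8
j = 8 * 9^(-1) mod 37 = 5

j = 5 (mod 37)


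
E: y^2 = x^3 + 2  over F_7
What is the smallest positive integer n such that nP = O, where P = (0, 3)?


Compute successive multiples of P until we hit O:
  1P = (0, 3)
  2P = (0, 4)
  3P = O

ord(P) = 3


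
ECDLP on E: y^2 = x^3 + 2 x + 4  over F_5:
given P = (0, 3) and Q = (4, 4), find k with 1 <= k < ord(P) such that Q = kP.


Enumerate multiples of P until we hit Q = (4, 4):
  1P = (0, 3)
  2P = (4, 4)
Match found at i = 2.

k = 2


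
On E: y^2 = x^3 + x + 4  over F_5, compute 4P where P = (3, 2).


k = 4 = 100_2 (binary, LSB first: 001)
Double-and-add from P = (3, 2):
  bit 0 = 0: acc unchanged = O
  bit 1 = 0: acc unchanged = O
  bit 2 = 1: acc = O + (3, 2) = (3, 2)

4P = (3, 2)


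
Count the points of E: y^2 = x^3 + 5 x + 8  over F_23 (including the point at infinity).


For each x in F_23, count y with y^2 = x^3 + 5 x + 8 mod 23:
  x = 0: RHS = 8, y in [10, 13]  -> 2 point(s)
  x = 2: RHS = 3, y in [7, 16]  -> 2 point(s)
  x = 3: RHS = 4, y in [2, 21]  -> 2 point(s)
  x = 4: RHS = 0, y in [0]  -> 1 point(s)
  x = 6: RHS = 1, y in [1, 22]  -> 2 point(s)
  x = 7: RHS = 18, y in [8, 15]  -> 2 point(s)
  x = 8: RHS = 8, y in [10, 13]  -> 2 point(s)
  x = 9: RHS = 0, y in [0]  -> 1 point(s)
  x = 10: RHS = 0, y in [0]  -> 1 point(s)
  x = 12: RHS = 2, y in [5, 18]  -> 2 point(s)
  x = 13: RHS = 16, y in [4, 19]  -> 2 point(s)
  x = 14: RHS = 16, y in [4, 19]  -> 2 point(s)
  x = 15: RHS = 8, y in [10, 13]  -> 2 point(s)
  x = 19: RHS = 16, y in [4, 19]  -> 2 point(s)
  x = 20: RHS = 12, y in [9, 14]  -> 2 point(s)
  x = 21: RHS = 13, y in [6, 17]  -> 2 point(s)
  x = 22: RHS = 2, y in [5, 18]  -> 2 point(s)
Affine points: 31. Add the point at infinity: total = 32.

#E(F_23) = 32


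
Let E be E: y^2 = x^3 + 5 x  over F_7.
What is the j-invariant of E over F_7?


Delta = -16(4 a^3 + 27 b^2) mod 7 = 1
-1728 * (4 a)^3 = -1728 * (4*5)^3 mod 7 = 6
j = 6 * 1^(-1) mod 7 = 6

j = 6 (mod 7)


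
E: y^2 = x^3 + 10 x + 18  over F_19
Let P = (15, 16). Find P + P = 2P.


Doubling: s = (3 x1^2 + a) / (2 y1)
s = (3*15^2 + 10) / (2*16) mod 19 = 3
x3 = s^2 - 2 x1 mod 19 = 3^2 - 2*15 = 17
y3 = s (x1 - x3) - y1 mod 19 = 3 * (15 - 17) - 16 = 16

2P = (17, 16)


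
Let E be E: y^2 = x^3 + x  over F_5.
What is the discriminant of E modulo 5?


4 a^3 + 27 b^2 = 4*1^3 + 27*0^2 = 4 + 0 = 4
Delta = -16 * (4) = -64
Delta mod 5 = 1

Delta = 1 (mod 5)


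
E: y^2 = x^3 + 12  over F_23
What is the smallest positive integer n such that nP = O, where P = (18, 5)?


Compute successive multiples of P until we hit O:
  1P = (18, 5)
  2P = (3, 4)
  3P = (11, 20)
  4P = (0, 9)
  5P = (13, 22)
  6P = (10, 0)
  7P = (13, 1)
  8P = (0, 14)
  ... (continuing to 12P)
  12P = O

ord(P) = 12


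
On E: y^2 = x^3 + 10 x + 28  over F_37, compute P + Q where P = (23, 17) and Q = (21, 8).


P != Q, so use the chord formula.
s = (y2 - y1) / (x2 - x1) = (28) / (35) mod 37 = 23
x3 = s^2 - x1 - x2 mod 37 = 23^2 - 23 - 21 = 4
y3 = s (x1 - x3) - y1 mod 37 = 23 * (23 - 4) - 17 = 13

P + Q = (4, 13)


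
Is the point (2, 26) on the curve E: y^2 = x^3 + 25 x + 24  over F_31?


Check whether y^2 = x^3 + 25 x + 24 (mod 31) for (x, y) = (2, 26).
LHS: y^2 = 26^2 mod 31 = 25
RHS: x^3 + 25 x + 24 = 2^3 + 25*2 + 24 mod 31 = 20
LHS != RHS

No, not on the curve


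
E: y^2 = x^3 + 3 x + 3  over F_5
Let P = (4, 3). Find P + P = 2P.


Doubling: s = (3 x1^2 + a) / (2 y1)
s = (3*4^2 + 3) / (2*3) mod 5 = 1
x3 = s^2 - 2 x1 mod 5 = 1^2 - 2*4 = 3
y3 = s (x1 - x3) - y1 mod 5 = 1 * (4 - 3) - 3 = 3

2P = (3, 3)


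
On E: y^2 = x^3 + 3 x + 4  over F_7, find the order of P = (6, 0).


Compute successive multiples of P until we hit O:
  1P = (6, 0)
  2P = O

ord(P) = 2


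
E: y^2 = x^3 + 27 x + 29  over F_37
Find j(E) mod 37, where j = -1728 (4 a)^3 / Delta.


Delta = -16(4 a^3 + 27 b^2) mod 37 = 18
-1728 * (4 a)^3 = -1728 * (4*27)^3 mod 37 = 36
j = 36 * 18^(-1) mod 37 = 2

j = 2 (mod 37)


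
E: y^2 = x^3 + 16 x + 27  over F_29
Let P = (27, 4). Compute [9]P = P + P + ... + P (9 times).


k = 9 = 1001_2 (binary, LSB first: 1001)
Double-and-add from P = (27, 4):
  bit 0 = 1: acc = O + (27, 4) = (27, 4)
  bit 1 = 0: acc unchanged = (27, 4)
  bit 2 = 0: acc unchanged = (27, 4)
  bit 3 = 1: acc = (27, 4) + (21, 5) = (6, 7)

9P = (6, 7)


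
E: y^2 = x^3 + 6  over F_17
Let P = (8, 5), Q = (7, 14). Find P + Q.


P != Q, so use the chord formula.
s = (y2 - y1) / (x2 - x1) = (9) / (16) mod 17 = 8
x3 = s^2 - x1 - x2 mod 17 = 8^2 - 8 - 7 = 15
y3 = s (x1 - x3) - y1 mod 17 = 8 * (8 - 15) - 5 = 7

P + Q = (15, 7)


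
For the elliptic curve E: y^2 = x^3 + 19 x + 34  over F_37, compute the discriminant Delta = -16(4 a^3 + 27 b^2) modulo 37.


4 a^3 + 27 b^2 = 4*19^3 + 27*34^2 = 27436 + 31212 = 58648
Delta = -16 * (58648) = -938368
Delta mod 37 = 26

Delta = 26 (mod 37)


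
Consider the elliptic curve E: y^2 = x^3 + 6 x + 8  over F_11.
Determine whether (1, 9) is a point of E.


Check whether y^2 = x^3 + 6 x + 8 (mod 11) for (x, y) = (1, 9).
LHS: y^2 = 9^2 mod 11 = 4
RHS: x^3 + 6 x + 8 = 1^3 + 6*1 + 8 mod 11 = 4
LHS = RHS

Yes, on the curve


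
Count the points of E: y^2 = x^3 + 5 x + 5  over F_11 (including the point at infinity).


For each x in F_11, count y with y^2 = x^3 + 5 x + 5 mod 11:
  x = 0: RHS = 5, y in [4, 7]  -> 2 point(s)
  x = 1: RHS = 0, y in [0]  -> 1 point(s)
  x = 2: RHS = 1, y in [1, 10]  -> 2 point(s)
  x = 3: RHS = 3, y in [5, 6]  -> 2 point(s)
  x = 4: RHS = 1, y in [1, 10]  -> 2 point(s)
  x = 5: RHS = 1, y in [1, 10]  -> 2 point(s)
  x = 6: RHS = 9, y in [3, 8]  -> 2 point(s)
  x = 7: RHS = 9, y in [3, 8]  -> 2 point(s)
  x = 9: RHS = 9, y in [3, 8]  -> 2 point(s)
Affine points: 17. Add the point at infinity: total = 18.

#E(F_11) = 18


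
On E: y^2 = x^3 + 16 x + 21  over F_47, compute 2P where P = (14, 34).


Doubling: s = (3 x1^2 + a) / (2 y1)
s = (3*14^2 + 16) / (2*34) mod 47 = 31
x3 = s^2 - 2 x1 mod 47 = 31^2 - 2*14 = 40
y3 = s (x1 - x3) - y1 mod 47 = 31 * (14 - 40) - 34 = 6

2P = (40, 6)


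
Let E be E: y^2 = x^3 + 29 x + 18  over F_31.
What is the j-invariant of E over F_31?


Delta = -16(4 a^3 + 27 b^2) mod 31 = 13
-1728 * (4 a)^3 = -1728 * (4*29)^3 mod 31 = 27
j = 27 * 13^(-1) mod 31 = 14

j = 14 (mod 31)


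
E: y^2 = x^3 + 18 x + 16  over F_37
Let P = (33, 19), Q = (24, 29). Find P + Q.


P != Q, so use the chord formula.
s = (y2 - y1) / (x2 - x1) = (10) / (28) mod 37 = 3
x3 = s^2 - x1 - x2 mod 37 = 3^2 - 33 - 24 = 26
y3 = s (x1 - x3) - y1 mod 37 = 3 * (33 - 26) - 19 = 2

P + Q = (26, 2)


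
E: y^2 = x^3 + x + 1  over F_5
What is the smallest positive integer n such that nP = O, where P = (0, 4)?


Compute successive multiples of P until we hit O:
  1P = (0, 4)
  2P = (4, 3)
  3P = (2, 4)
  4P = (3, 1)
  5P = (3, 4)
  6P = (2, 1)
  7P = (4, 2)
  8P = (0, 1)
  ... (continuing to 9P)
  9P = O

ord(P) = 9


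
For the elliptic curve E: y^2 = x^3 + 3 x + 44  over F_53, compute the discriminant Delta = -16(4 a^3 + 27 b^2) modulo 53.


4 a^3 + 27 b^2 = 4*3^3 + 27*44^2 = 108 + 52272 = 52380
Delta = -16 * (52380) = -838080
Delta mod 53 = 9

Delta = 9 (mod 53)


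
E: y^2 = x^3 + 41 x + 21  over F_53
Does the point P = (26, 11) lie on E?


Check whether y^2 = x^3 + 41 x + 21 (mod 53) for (x, y) = (26, 11).
LHS: y^2 = 11^2 mod 53 = 15
RHS: x^3 + 41 x + 21 = 26^3 + 41*26 + 21 mod 53 = 7
LHS != RHS

No, not on the curve


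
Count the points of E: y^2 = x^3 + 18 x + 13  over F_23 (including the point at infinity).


For each x in F_23, count y with y^2 = x^3 + 18 x + 13 mod 23:
  x = 0: RHS = 13, y in [6, 17]  -> 2 point(s)
  x = 1: RHS = 9, y in [3, 20]  -> 2 point(s)
  x = 3: RHS = 2, y in [5, 18]  -> 2 point(s)
  x = 8: RHS = 2, y in [5, 18]  -> 2 point(s)
  x = 11: RHS = 1, y in [1, 22]  -> 2 point(s)
  x = 12: RHS = 2, y in [5, 18]  -> 2 point(s)
  x = 13: RHS = 6, y in [11, 12]  -> 2 point(s)
  x = 15: RHS = 1, y in [1, 22]  -> 2 point(s)
  x = 16: RHS = 4, y in [2, 21]  -> 2 point(s)
  x = 20: RHS = 1, y in [1, 22]  -> 2 point(s)
Affine points: 20. Add the point at infinity: total = 21.

#E(F_23) = 21


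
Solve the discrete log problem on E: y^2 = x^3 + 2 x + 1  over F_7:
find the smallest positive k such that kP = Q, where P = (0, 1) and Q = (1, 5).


Enumerate multiples of P until we hit Q = (1, 5):
  1P = (0, 1)
  2P = (1, 5)
Match found at i = 2.

k = 2


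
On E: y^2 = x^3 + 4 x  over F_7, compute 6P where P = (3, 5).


k = 6 = 110_2 (binary, LSB first: 011)
Double-and-add from P = (3, 5):
  bit 0 = 0: acc unchanged = O
  bit 1 = 1: acc = O + (2, 3) = (2, 3)
  bit 2 = 1: acc = (2, 3) + (0, 0) = (2, 4)

6P = (2, 4)


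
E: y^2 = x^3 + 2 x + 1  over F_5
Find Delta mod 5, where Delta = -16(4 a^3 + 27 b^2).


4 a^3 + 27 b^2 = 4*2^3 + 27*1^2 = 32 + 27 = 59
Delta = -16 * (59) = -944
Delta mod 5 = 1

Delta = 1 (mod 5)


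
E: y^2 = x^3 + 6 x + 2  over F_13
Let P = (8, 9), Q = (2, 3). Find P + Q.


P != Q, so use the chord formula.
s = (y2 - y1) / (x2 - x1) = (7) / (7) mod 13 = 1
x3 = s^2 - x1 - x2 mod 13 = 1^2 - 8 - 2 = 4
y3 = s (x1 - x3) - y1 mod 13 = 1 * (8 - 4) - 9 = 8

P + Q = (4, 8)


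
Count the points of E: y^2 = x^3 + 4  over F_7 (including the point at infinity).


For each x in F_7, count y with y^2 = x^3 + 0 x + 4 mod 7:
  x = 0: RHS = 4, y in [2, 5]  -> 2 point(s)
Affine points: 2. Add the point at infinity: total = 3.

#E(F_7) = 3


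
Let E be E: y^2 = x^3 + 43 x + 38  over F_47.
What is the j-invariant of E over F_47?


Delta = -16(4 a^3 + 27 b^2) mod 47 = 30
-1728 * (4 a)^3 = -1728 * (4*43)^3 mod 47 = 17
j = 17 * 30^(-1) mod 47 = 46

j = 46 (mod 47)


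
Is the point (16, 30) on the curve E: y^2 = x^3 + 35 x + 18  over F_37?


Check whether y^2 = x^3 + 35 x + 18 (mod 37) for (x, y) = (16, 30).
LHS: y^2 = 30^2 mod 37 = 12
RHS: x^3 + 35 x + 18 = 16^3 + 35*16 + 18 mod 37 = 12
LHS = RHS

Yes, on the curve


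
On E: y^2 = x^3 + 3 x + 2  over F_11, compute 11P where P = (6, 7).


k = 11 = 1011_2 (binary, LSB first: 1101)
Double-and-add from P = (6, 7):
  bit 0 = 1: acc = O + (6, 7) = (6, 7)
  bit 1 = 1: acc = (6, 7) + (4, 1) = (10, 3)
  bit 2 = 0: acc unchanged = (10, 3)
  bit 3 = 1: acc = (10, 3) + (2, 4) = (4, 10)

11P = (4, 10)


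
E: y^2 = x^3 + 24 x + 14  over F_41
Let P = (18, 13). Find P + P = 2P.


Doubling: s = (3 x1^2 + a) / (2 y1)
s = (3*18^2 + 24) / (2*13) mod 41 = 32
x3 = s^2 - 2 x1 mod 41 = 32^2 - 2*18 = 4
y3 = s (x1 - x3) - y1 mod 41 = 32 * (18 - 4) - 13 = 25

2P = (4, 25)


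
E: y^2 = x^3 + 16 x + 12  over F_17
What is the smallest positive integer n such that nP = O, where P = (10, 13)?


Compute successive multiples of P until we hit O:
  1P = (10, 13)
  2P = (6, 16)
  3P = (9, 16)
  4P = (7, 12)
  5P = (2, 1)
  6P = (3, 6)
  7P = (5, 9)
  8P = (4, 2)
  ... (continuing to 17P)
  17P = O

ord(P) = 17


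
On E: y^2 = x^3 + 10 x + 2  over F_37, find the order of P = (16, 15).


Compute successive multiples of P until we hit O:
  1P = (16, 15)
  2P = (2, 20)
  3P = (28, 21)
  4P = (21, 1)
  5P = (33, 3)
  6P = (15, 30)
  7P = (9, 28)
  8P = (23, 35)
  ... (continuing to 20P)
  20P = O

ord(P) = 20


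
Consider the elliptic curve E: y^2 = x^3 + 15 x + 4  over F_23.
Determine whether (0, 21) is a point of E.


Check whether y^2 = x^3 + 15 x + 4 (mod 23) for (x, y) = (0, 21).
LHS: y^2 = 21^2 mod 23 = 4
RHS: x^3 + 15 x + 4 = 0^3 + 15*0 + 4 mod 23 = 4
LHS = RHS

Yes, on the curve


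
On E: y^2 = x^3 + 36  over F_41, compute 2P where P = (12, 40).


Doubling: s = (3 x1^2 + a) / (2 y1)
s = (3*12^2 + 0) / (2*40) mod 41 = 30
x3 = s^2 - 2 x1 mod 41 = 30^2 - 2*12 = 15
y3 = s (x1 - x3) - y1 mod 41 = 30 * (12 - 15) - 40 = 34

2P = (15, 34)


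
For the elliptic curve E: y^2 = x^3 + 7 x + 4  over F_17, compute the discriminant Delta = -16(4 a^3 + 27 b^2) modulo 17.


4 a^3 + 27 b^2 = 4*7^3 + 27*4^2 = 1372 + 432 = 1804
Delta = -16 * (1804) = -28864
Delta mod 17 = 2

Delta = 2 (mod 17)


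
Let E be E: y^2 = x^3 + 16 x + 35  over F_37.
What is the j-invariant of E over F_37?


Delta = -16(4 a^3 + 27 b^2) mod 37 = 12
-1728 * (4 a)^3 = -1728 * (4*16)^3 mod 37 = 26
j = 26 * 12^(-1) mod 37 = 33

j = 33 (mod 37)


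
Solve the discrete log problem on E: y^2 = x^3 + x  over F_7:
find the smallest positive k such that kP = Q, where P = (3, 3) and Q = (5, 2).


Enumerate multiples of P until we hit Q = (5, 2):
  1P = (3, 3)
  2P = (1, 4)
  3P = (5, 5)
  4P = (0, 0)
  5P = (5, 2)
Match found at i = 5.

k = 5


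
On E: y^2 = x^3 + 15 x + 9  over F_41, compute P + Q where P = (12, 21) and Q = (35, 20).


P != Q, so use the chord formula.
s = (y2 - y1) / (x2 - x1) = (40) / (23) mod 41 = 16
x3 = s^2 - x1 - x2 mod 41 = 16^2 - 12 - 35 = 4
y3 = s (x1 - x3) - y1 mod 41 = 16 * (12 - 4) - 21 = 25

P + Q = (4, 25)


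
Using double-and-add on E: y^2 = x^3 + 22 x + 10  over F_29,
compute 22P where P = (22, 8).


k = 22 = 10110_2 (binary, LSB first: 01101)
Double-and-add from P = (22, 8):
  bit 0 = 0: acc unchanged = O
  bit 1 = 1: acc = O + (9, 26) = (9, 26)
  bit 2 = 1: acc = (9, 26) + (5, 10) = (2, 2)
  bit 3 = 0: acc unchanged = (2, 2)
  bit 4 = 1: acc = (2, 2) + (1, 2) = (26, 27)

22P = (26, 27)


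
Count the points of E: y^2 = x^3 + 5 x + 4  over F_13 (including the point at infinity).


For each x in F_13, count y with y^2 = x^3 + 5 x + 4 mod 13:
  x = 0: RHS = 4, y in [2, 11]  -> 2 point(s)
  x = 1: RHS = 10, y in [6, 7]  -> 2 point(s)
  x = 2: RHS = 9, y in [3, 10]  -> 2 point(s)
  x = 4: RHS = 10, y in [6, 7]  -> 2 point(s)
  x = 6: RHS = 3, y in [4, 9]  -> 2 point(s)
  x = 8: RHS = 10, y in [6, 7]  -> 2 point(s)
  x = 10: RHS = 1, y in [1, 12]  -> 2 point(s)
  x = 11: RHS = 12, y in [5, 8]  -> 2 point(s)
Affine points: 16. Add the point at infinity: total = 17.

#E(F_13) = 17


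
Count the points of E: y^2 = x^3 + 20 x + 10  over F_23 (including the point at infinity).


For each x in F_23, count y with y^2 = x^3 + 20 x + 10 mod 23:
  x = 1: RHS = 8, y in [10, 13]  -> 2 point(s)
  x = 2: RHS = 12, y in [9, 14]  -> 2 point(s)
  x = 4: RHS = 16, y in [4, 19]  -> 2 point(s)
  x = 6: RHS = 1, y in [1, 22]  -> 2 point(s)
  x = 12: RHS = 0, y in [0]  -> 1 point(s)
  x = 13: RHS = 6, y in [11, 12]  -> 2 point(s)
  x = 19: RHS = 4, y in [2, 21]  -> 2 point(s)
  x = 21: RHS = 8, y in [10, 13]  -> 2 point(s)
  x = 22: RHS = 12, y in [9, 14]  -> 2 point(s)
Affine points: 17. Add the point at infinity: total = 18.

#E(F_23) = 18


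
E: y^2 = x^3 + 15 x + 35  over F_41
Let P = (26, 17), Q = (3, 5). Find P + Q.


P != Q, so use the chord formula.
s = (y2 - y1) / (x2 - x1) = (29) / (18) mod 41 = 13
x3 = s^2 - x1 - x2 mod 41 = 13^2 - 26 - 3 = 17
y3 = s (x1 - x3) - y1 mod 41 = 13 * (26 - 17) - 17 = 18

P + Q = (17, 18)


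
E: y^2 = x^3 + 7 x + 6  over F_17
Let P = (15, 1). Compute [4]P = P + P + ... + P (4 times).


k = 4 = 100_2 (binary, LSB first: 001)
Double-and-add from P = (15, 1):
  bit 0 = 0: acc unchanged = O
  bit 1 = 0: acc unchanged = O
  bit 2 = 1: acc = O + (16, 7) = (16, 7)

4P = (16, 7)


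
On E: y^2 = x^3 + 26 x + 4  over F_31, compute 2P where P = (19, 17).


Doubling: s = (3 x1^2 + a) / (2 y1)
s = (3*19^2 + 26) / (2*17) mod 31 = 8
x3 = s^2 - 2 x1 mod 31 = 8^2 - 2*19 = 26
y3 = s (x1 - x3) - y1 mod 31 = 8 * (19 - 26) - 17 = 20

2P = (26, 20)


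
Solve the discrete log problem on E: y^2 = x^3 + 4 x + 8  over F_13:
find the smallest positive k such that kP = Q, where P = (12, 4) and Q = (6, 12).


Enumerate multiples of P until we hit Q = (6, 12):
  1P = (12, 4)
  2P = (5, 7)
  3P = (6, 12)
Match found at i = 3.

k = 3


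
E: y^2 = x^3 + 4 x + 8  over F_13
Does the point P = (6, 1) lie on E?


Check whether y^2 = x^3 + 4 x + 8 (mod 13) for (x, y) = (6, 1).
LHS: y^2 = 1^2 mod 13 = 1
RHS: x^3 + 4 x + 8 = 6^3 + 4*6 + 8 mod 13 = 1
LHS = RHS

Yes, on the curve


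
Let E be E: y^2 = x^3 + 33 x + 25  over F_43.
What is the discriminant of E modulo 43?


4 a^3 + 27 b^2 = 4*33^3 + 27*25^2 = 143748 + 16875 = 160623
Delta = -16 * (160623) = -2569968
Delta mod 43 = 13

Delta = 13 (mod 43)


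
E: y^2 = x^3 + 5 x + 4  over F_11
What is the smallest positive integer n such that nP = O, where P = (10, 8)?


Compute successive multiples of P until we hit O:
  1P = (10, 8)
  2P = (5, 0)
  3P = (10, 3)
  4P = O

ord(P) = 4


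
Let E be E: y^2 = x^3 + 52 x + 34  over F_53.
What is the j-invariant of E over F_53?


Delta = -16(4 a^3 + 27 b^2) mod 53 = 38
-1728 * (4 a)^3 = -1728 * (4*52)^3 mod 53 = 34
j = 34 * 38^(-1) mod 53 = 26

j = 26 (mod 53)


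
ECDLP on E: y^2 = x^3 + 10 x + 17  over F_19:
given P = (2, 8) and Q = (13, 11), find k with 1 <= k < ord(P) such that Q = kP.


Enumerate multiples of P until we hit Q = (13, 11):
  1P = (2, 8)
  2P = (16, 6)
  3P = (8, 1)
  4P = (13, 8)
  5P = (4, 11)
  6P = (1, 3)
  7P = (3, 6)
  8P = (18, 5)
  9P = (0, 13)
  10P = (9, 0)
  11P = (0, 6)
  12P = (18, 14)
  13P = (3, 13)
  14P = (1, 16)
  15P = (4, 8)
  16P = (13, 11)
Match found at i = 16.

k = 16


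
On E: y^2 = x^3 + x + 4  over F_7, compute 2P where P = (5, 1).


Doubling: s = (3 x1^2 + a) / (2 y1)
s = (3*5^2 + 1) / (2*1) mod 7 = 3
x3 = s^2 - 2 x1 mod 7 = 3^2 - 2*5 = 6
y3 = s (x1 - x3) - y1 mod 7 = 3 * (5 - 6) - 1 = 3

2P = (6, 3)


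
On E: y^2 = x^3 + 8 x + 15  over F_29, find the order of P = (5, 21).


Compute successive multiples of P until we hit O:
  1P = (5, 21)
  2P = (10, 14)
  3P = (9, 2)
  4P = (14, 0)
  5P = (9, 27)
  6P = (10, 15)
  7P = (5, 8)
  8P = O

ord(P) = 8


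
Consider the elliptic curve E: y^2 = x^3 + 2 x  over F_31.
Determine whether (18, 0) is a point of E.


Check whether y^2 = x^3 + 2 x + 0 (mod 31) for (x, y) = (18, 0).
LHS: y^2 = 0^2 mod 31 = 0
RHS: x^3 + 2 x + 0 = 18^3 + 2*18 + 0 mod 31 = 9
LHS != RHS

No, not on the curve


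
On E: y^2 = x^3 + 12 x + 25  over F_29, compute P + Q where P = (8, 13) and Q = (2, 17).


P != Q, so use the chord formula.
s = (y2 - y1) / (x2 - x1) = (4) / (23) mod 29 = 9
x3 = s^2 - x1 - x2 mod 29 = 9^2 - 8 - 2 = 13
y3 = s (x1 - x3) - y1 mod 29 = 9 * (8 - 13) - 13 = 0

P + Q = (13, 0)


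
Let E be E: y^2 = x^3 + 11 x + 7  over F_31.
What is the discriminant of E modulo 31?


4 a^3 + 27 b^2 = 4*11^3 + 27*7^2 = 5324 + 1323 = 6647
Delta = -16 * (6647) = -106352
Delta mod 31 = 9

Delta = 9 (mod 31)


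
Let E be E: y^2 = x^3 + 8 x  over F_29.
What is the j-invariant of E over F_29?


Delta = -16(4 a^3 + 27 b^2) mod 29 = 2
-1728 * (4 a)^3 = -1728 * (4*8)^3 mod 29 = 5
j = 5 * 2^(-1) mod 29 = 17

j = 17 (mod 29)


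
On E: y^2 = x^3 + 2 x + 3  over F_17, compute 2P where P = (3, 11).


k = 2 = 10_2 (binary, LSB first: 01)
Double-and-add from P = (3, 11):
  bit 0 = 0: acc unchanged = O
  bit 1 = 1: acc = O + (12, 15) = (12, 15)

2P = (12, 15)


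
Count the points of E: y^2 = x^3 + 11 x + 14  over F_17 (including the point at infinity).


For each x in F_17, count y with y^2 = x^3 + 11 x + 14 mod 17:
  x = 1: RHS = 9, y in [3, 14]  -> 2 point(s)
  x = 7: RHS = 9, y in [3, 14]  -> 2 point(s)
  x = 8: RHS = 2, y in [6, 11]  -> 2 point(s)
  x = 9: RHS = 9, y in [3, 14]  -> 2 point(s)
  x = 10: RHS = 2, y in [6, 11]  -> 2 point(s)
  x = 11: RHS = 4, y in [2, 15]  -> 2 point(s)
  x = 12: RHS = 4, y in [2, 15]  -> 2 point(s)
  x = 13: RHS = 8, y in [5, 12]  -> 2 point(s)
  x = 15: RHS = 1, y in [1, 16]  -> 2 point(s)
  x = 16: RHS = 2, y in [6, 11]  -> 2 point(s)
Affine points: 20. Add the point at infinity: total = 21.

#E(F_17) = 21


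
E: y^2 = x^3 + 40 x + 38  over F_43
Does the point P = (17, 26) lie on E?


Check whether y^2 = x^3 + 40 x + 38 (mod 43) for (x, y) = (17, 26).
LHS: y^2 = 26^2 mod 43 = 31
RHS: x^3 + 40 x + 38 = 17^3 + 40*17 + 38 mod 43 = 41
LHS != RHS

No, not on the curve


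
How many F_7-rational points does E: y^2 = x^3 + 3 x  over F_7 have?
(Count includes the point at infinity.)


For each x in F_7, count y with y^2 = x^3 + 3 x + 0 mod 7:
  x = 0: RHS = 0, y in [0]  -> 1 point(s)
  x = 1: RHS = 4, y in [2, 5]  -> 2 point(s)
  x = 2: RHS = 0, y in [0]  -> 1 point(s)
  x = 3: RHS = 1, y in [1, 6]  -> 2 point(s)
  x = 5: RHS = 0, y in [0]  -> 1 point(s)
Affine points: 7. Add the point at infinity: total = 8.

#E(F_7) = 8


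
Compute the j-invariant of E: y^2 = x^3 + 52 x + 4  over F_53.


Delta = -16(4 a^3 + 27 b^2) mod 53 = 42
-1728 * (4 a)^3 = -1728 * (4*52)^3 mod 53 = 34
j = 34 * 42^(-1) mod 53 = 21

j = 21 (mod 53)


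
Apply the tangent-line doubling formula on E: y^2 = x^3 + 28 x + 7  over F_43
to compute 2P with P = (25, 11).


Doubling: s = (3 x1^2 + a) / (2 y1)
s = (3*25^2 + 28) / (2*11) mod 43 = 22
x3 = s^2 - 2 x1 mod 43 = 22^2 - 2*25 = 4
y3 = s (x1 - x3) - y1 mod 43 = 22 * (25 - 4) - 11 = 21

2P = (4, 21)


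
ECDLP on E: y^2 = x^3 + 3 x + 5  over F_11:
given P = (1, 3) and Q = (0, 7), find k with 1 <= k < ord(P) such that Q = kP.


Enumerate multiples of P until we hit Q = (0, 7):
  1P = (1, 3)
  2P = (10, 10)
  3P = (4, 2)
  4P = (0, 4)
  5P = (0, 7)
Match found at i = 5.

k = 5


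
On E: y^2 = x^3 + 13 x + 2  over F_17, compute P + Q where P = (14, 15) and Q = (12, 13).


P != Q, so use the chord formula.
s = (y2 - y1) / (x2 - x1) = (15) / (15) mod 17 = 1
x3 = s^2 - x1 - x2 mod 17 = 1^2 - 14 - 12 = 9
y3 = s (x1 - x3) - y1 mod 17 = 1 * (14 - 9) - 15 = 7

P + Q = (9, 7)


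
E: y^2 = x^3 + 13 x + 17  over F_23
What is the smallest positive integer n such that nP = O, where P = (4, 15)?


Compute successive multiples of P until we hit O:
  1P = (4, 15)
  2P = (21, 11)
  3P = (1, 10)
  4P = (8, 9)
  5P = (19, 19)
  6P = (6, 9)
  7P = (22, 16)
  8P = (9, 9)
  ... (continuing to 18P)
  18P = O

ord(P) = 18


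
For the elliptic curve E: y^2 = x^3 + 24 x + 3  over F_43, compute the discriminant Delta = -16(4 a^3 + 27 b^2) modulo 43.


4 a^3 + 27 b^2 = 4*24^3 + 27*3^2 = 55296 + 243 = 55539
Delta = -16 * (55539) = -888624
Delta mod 43 = 14

Delta = 14 (mod 43)


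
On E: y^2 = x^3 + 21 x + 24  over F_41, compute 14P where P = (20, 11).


k = 14 = 1110_2 (binary, LSB first: 0111)
Double-and-add from P = (20, 11):
  bit 0 = 0: acc unchanged = O
  bit 1 = 1: acc = O + (37, 9) = (37, 9)
  bit 2 = 1: acc = (37, 9) + (17, 13) = (10, 2)
  bit 3 = 1: acc = (10, 2) + (25, 26) = (2, 19)

14P = (2, 19)


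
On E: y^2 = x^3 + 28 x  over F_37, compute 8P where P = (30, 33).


k = 8 = 1000_2 (binary, LSB first: 0001)
Double-and-add from P = (30, 33):
  bit 0 = 0: acc unchanged = O
  bit 1 = 0: acc unchanged = O
  bit 2 = 0: acc unchanged = O
  bit 3 = 1: acc = O + (4, 19) = (4, 19)

8P = (4, 19)


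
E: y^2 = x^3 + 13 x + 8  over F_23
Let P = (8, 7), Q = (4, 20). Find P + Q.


P != Q, so use the chord formula.
s = (y2 - y1) / (x2 - x1) = (13) / (19) mod 23 = 14
x3 = s^2 - x1 - x2 mod 23 = 14^2 - 8 - 4 = 0
y3 = s (x1 - x3) - y1 mod 23 = 14 * (8 - 0) - 7 = 13

P + Q = (0, 13)


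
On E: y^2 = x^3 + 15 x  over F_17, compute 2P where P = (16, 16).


Doubling: s = (3 x1^2 + a) / (2 y1)
s = (3*16^2 + 15) / (2*16) mod 17 = 8
x3 = s^2 - 2 x1 mod 17 = 8^2 - 2*16 = 15
y3 = s (x1 - x3) - y1 mod 17 = 8 * (16 - 15) - 16 = 9

2P = (15, 9)


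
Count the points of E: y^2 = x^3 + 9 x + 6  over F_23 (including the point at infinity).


For each x in F_23, count y with y^2 = x^3 + 9 x + 6 mod 23:
  x = 0: RHS = 6, y in [11, 12]  -> 2 point(s)
  x = 1: RHS = 16, y in [4, 19]  -> 2 point(s)
  x = 2: RHS = 9, y in [3, 20]  -> 2 point(s)
  x = 6: RHS = 0, y in [0]  -> 1 point(s)
  x = 12: RHS = 2, y in [5, 18]  -> 2 point(s)
  x = 14: RHS = 1, y in [1, 22]  -> 2 point(s)
  x = 17: RHS = 12, y in [9, 14]  -> 2 point(s)
  x = 21: RHS = 3, y in [7, 16]  -> 2 point(s)
Affine points: 15. Add the point at infinity: total = 16.

#E(F_23) = 16


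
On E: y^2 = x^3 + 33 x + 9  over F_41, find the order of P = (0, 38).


Compute successive multiples of P until we hit O:
  1P = (0, 38)
  2P = (20, 31)
  3P = (12, 40)
  4P = (37, 31)
  5P = (25, 31)
  6P = (25, 10)
  7P = (37, 10)
  8P = (12, 1)
  ... (continuing to 11P)
  11P = O

ord(P) = 11


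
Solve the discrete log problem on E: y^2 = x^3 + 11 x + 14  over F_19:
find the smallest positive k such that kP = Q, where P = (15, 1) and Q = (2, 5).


Enumerate multiples of P until we hit Q = (2, 5):
  1P = (15, 1)
  2P = (9, 5)
  3P = (6, 12)
  4P = (7, 4)
  5P = (1, 8)
  6P = (8, 5)
  7P = (13, 6)
  8P = (2, 14)
  9P = (3, 6)
  10P = (5, 17)
  11P = (16, 12)
  12P = (14, 10)
  13P = (14, 9)
  14P = (16, 7)
  15P = (5, 2)
  16P = (3, 13)
  17P = (2, 5)
Match found at i = 17.

k = 17


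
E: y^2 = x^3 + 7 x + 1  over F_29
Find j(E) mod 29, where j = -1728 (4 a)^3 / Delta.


Delta = -16(4 a^3 + 27 b^2) mod 29 = 4
-1728 * (4 a)^3 = -1728 * (4*7)^3 mod 29 = 17
j = 17 * 4^(-1) mod 29 = 26

j = 26 (mod 29)


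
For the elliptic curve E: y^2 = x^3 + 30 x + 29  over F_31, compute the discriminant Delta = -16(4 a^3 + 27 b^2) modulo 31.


4 a^3 + 27 b^2 = 4*30^3 + 27*29^2 = 108000 + 22707 = 130707
Delta = -16 * (130707) = -2091312
Delta mod 31 = 10

Delta = 10 (mod 31)


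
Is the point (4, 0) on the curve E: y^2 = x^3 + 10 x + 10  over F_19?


Check whether y^2 = x^3 + 10 x + 10 (mod 19) for (x, y) = (4, 0).
LHS: y^2 = 0^2 mod 19 = 0
RHS: x^3 + 10 x + 10 = 4^3 + 10*4 + 10 mod 19 = 0
LHS = RHS

Yes, on the curve


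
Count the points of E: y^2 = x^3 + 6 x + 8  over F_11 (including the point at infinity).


For each x in F_11, count y with y^2 = x^3 + 6 x + 8 mod 11:
  x = 1: RHS = 4, y in [2, 9]  -> 2 point(s)
  x = 3: RHS = 9, y in [3, 8]  -> 2 point(s)
  x = 5: RHS = 9, y in [3, 8]  -> 2 point(s)
  x = 10: RHS = 1, y in [1, 10]  -> 2 point(s)
Affine points: 8. Add the point at infinity: total = 9.

#E(F_11) = 9


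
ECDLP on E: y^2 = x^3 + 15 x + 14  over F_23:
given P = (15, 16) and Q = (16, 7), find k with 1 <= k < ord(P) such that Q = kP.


Enumerate multiples of P until we hit Q = (16, 7):
  1P = (15, 16)
  2P = (16, 7)
Match found at i = 2.

k = 2


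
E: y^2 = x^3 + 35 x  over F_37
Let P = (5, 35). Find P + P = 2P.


Doubling: s = (3 x1^2 + a) / (2 y1)
s = (3*5^2 + 35) / (2*35) mod 37 = 28
x3 = s^2 - 2 x1 mod 37 = 28^2 - 2*5 = 34
y3 = s (x1 - x3) - y1 mod 37 = 28 * (5 - 34) - 35 = 4

2P = (34, 4)


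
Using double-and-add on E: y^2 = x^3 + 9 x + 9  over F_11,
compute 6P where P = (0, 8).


k = 6 = 110_2 (binary, LSB first: 011)
Double-and-add from P = (0, 8):
  bit 0 = 0: acc unchanged = O
  bit 1 = 1: acc = O + (5, 5) = (5, 5)
  bit 2 = 1: acc = (5, 5) + (6, 2) = (9, 7)

6P = (9, 7)


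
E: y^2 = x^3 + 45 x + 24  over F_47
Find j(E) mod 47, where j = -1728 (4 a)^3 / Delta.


Delta = -16(4 a^3 + 27 b^2) mod 47 = 28
-1728 * (4 a)^3 = -1728 * (4*45)^3 mod 47 = 8
j = 8 * 28^(-1) mod 47 = 7

j = 7 (mod 47)
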